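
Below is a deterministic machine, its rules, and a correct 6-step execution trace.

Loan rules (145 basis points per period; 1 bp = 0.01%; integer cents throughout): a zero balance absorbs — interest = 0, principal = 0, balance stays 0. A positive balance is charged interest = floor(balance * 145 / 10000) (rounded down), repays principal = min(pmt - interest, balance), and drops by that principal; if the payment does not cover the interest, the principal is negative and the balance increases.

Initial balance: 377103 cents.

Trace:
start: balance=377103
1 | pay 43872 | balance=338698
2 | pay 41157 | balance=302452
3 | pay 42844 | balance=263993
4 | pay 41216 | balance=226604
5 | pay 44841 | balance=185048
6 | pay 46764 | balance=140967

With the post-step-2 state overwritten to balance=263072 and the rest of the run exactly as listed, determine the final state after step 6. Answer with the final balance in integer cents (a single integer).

99253

state after step 2 := balance=263072
3 | pay 42844 | balance=224042
4 | pay 41216 | balance=186074
5 | pay 44841 | balance=143931
6 | pay 46764 | balance=99253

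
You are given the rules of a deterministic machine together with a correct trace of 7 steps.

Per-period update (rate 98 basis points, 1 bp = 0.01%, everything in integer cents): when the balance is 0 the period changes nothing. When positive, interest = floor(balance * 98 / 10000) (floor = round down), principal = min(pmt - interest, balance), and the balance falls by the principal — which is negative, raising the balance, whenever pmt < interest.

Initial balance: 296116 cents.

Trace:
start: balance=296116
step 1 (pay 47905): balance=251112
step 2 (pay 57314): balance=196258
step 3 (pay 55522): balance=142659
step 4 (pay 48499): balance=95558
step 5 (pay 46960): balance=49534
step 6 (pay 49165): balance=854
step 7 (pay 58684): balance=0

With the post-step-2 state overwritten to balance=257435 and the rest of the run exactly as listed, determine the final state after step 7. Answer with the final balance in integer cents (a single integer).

6410

state after step 2 := balance=257435
step 3 (pay 55522): balance=204435
step 4 (pay 48499): balance=157939
step 5 (pay 46960): balance=112526
step 6 (pay 49165): balance=64463
step 7 (pay 58684): balance=6410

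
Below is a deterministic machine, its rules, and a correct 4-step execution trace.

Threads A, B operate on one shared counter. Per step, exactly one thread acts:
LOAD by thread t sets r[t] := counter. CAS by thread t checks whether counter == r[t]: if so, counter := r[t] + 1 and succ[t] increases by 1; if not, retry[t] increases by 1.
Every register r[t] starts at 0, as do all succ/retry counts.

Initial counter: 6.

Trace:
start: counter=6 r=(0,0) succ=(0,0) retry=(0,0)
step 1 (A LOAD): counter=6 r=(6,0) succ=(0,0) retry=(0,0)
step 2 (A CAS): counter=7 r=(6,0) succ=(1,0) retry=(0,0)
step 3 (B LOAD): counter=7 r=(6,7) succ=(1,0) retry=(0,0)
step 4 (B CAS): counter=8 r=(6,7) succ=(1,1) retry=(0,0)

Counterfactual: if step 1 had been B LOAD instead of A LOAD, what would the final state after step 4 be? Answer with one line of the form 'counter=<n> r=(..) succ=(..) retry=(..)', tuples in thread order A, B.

(re-executing from step 1 with the substitution; state before step 1: counter=6 r=(0,0) succ=(0,0) retry=(0,0))
step 1 (B LOAD): counter=6 r=(0,6) succ=(0,0) retry=(0,0)
step 2 (A CAS): counter=6 r=(0,6) succ=(0,0) retry=(1,0)
step 3 (B LOAD): counter=6 r=(0,6) succ=(0,0) retry=(1,0)
step 4 (B CAS): counter=7 r=(0,6) succ=(0,1) retry=(1,0)

counter=7 r=(0,6) succ=(0,1) retry=(1,0)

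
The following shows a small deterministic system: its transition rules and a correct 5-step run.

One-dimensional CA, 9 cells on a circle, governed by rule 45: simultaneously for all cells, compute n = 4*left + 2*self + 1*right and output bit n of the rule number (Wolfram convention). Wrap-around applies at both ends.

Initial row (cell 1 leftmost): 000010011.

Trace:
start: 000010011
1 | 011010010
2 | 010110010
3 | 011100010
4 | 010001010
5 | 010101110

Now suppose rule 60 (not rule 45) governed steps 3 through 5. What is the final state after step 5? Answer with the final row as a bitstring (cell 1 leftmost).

(re-executing steps 3..5 under rule 60; state before step 3: 010110010)
3 | 011101011
4 | 110011110
5 | 101010001

101010001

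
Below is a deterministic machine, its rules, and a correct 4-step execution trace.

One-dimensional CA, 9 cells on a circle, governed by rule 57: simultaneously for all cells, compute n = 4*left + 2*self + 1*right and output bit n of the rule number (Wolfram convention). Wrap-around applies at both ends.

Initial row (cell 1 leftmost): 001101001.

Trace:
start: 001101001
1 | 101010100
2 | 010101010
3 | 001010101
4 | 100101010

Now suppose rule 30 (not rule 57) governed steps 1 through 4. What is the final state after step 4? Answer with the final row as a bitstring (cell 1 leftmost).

(re-executing steps 1..4 under rule 30; state before step 1: 001101001)
1 | 111001111
2 | 000111000
3 | 001100100
4 | 011011110

011011110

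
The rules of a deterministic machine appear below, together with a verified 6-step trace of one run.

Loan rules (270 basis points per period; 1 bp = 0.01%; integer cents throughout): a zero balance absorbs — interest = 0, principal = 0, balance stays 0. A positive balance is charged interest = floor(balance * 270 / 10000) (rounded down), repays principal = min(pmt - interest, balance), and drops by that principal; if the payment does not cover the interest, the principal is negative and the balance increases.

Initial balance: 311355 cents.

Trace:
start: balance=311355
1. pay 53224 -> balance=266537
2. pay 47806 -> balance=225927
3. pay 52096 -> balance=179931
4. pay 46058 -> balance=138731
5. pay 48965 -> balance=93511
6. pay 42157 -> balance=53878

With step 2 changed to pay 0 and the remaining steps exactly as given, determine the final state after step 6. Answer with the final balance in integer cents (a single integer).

107059

(re-executing from step 2 with the substitution; state before step 2: balance=266537)
2. pay 0 -> balance=273733
3. pay 52096 -> balance=229027
4. pay 46058 -> balance=189152
5. pay 48965 -> balance=145294
6. pay 42157 -> balance=107059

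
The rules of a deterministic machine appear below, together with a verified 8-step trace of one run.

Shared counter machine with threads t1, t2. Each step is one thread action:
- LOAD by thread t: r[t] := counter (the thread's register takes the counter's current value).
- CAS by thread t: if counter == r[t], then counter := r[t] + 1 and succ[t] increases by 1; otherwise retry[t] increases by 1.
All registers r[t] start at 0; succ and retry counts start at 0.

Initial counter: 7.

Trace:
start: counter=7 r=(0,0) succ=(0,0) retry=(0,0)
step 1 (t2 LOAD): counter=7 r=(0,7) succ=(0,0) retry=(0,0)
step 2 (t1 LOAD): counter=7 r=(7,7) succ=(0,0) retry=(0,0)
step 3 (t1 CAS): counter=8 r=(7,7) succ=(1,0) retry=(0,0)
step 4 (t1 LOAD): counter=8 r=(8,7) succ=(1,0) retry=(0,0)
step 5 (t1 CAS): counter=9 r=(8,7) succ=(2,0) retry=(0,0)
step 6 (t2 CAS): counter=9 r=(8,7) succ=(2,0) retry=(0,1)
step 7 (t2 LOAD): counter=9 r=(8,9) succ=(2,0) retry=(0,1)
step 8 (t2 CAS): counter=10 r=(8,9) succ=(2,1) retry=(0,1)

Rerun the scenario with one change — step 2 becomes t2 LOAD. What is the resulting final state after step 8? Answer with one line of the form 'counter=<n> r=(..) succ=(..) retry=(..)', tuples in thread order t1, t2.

counter=9 r=(7,8) succ=(1,1) retry=(1,1)

(re-executing from step 2 with the substitution; state before step 2: counter=7 r=(0,7) succ=(0,0) retry=(0,0))
step 2 (t2 LOAD): counter=7 r=(0,7) succ=(0,0) retry=(0,0)
step 3 (t1 CAS): counter=7 r=(0,7) succ=(0,0) retry=(1,0)
step 4 (t1 LOAD): counter=7 r=(7,7) succ=(0,0) retry=(1,0)
step 5 (t1 CAS): counter=8 r=(7,7) succ=(1,0) retry=(1,0)
step 6 (t2 CAS): counter=8 r=(7,7) succ=(1,0) retry=(1,1)
step 7 (t2 LOAD): counter=8 r=(7,8) succ=(1,0) retry=(1,1)
step 8 (t2 CAS): counter=9 r=(7,8) succ=(1,1) retry=(1,1)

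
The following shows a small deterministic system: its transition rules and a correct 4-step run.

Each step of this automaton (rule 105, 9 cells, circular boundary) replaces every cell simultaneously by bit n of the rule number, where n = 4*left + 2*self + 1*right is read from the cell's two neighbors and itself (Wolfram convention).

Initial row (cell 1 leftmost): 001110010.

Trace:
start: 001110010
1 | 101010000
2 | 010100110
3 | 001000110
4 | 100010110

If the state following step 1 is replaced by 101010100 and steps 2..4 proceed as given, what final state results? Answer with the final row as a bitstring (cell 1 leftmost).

state after step 1 := 101010100
2 | 010101000
3 | 001010011
4 | 000100011

000100011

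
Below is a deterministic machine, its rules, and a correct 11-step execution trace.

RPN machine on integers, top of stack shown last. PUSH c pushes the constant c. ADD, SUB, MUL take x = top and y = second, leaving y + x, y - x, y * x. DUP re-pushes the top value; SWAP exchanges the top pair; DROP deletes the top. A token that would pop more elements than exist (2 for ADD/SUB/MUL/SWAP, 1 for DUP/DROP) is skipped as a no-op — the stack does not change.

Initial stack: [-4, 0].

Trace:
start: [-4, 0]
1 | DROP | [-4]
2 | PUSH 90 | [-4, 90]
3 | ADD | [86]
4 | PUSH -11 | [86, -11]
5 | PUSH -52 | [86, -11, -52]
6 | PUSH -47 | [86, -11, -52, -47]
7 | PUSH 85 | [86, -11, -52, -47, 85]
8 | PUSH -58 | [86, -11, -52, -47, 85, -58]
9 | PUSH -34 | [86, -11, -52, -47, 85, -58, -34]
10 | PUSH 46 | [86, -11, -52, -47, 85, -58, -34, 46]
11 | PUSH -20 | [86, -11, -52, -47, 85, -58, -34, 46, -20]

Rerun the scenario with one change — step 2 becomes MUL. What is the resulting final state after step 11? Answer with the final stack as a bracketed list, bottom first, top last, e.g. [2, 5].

(re-executing from step 2 with the substitution; state before step 2: [-4])
2 | MUL | [-4]
3 | ADD | [-4]
4 | PUSH -11 | [-4, -11]
5 | PUSH -52 | [-4, -11, -52]
6 | PUSH -47 | [-4, -11, -52, -47]
7 | PUSH 85 | [-4, -11, -52, -47, 85]
8 | PUSH -58 | [-4, -11, -52, -47, 85, -58]
9 | PUSH -34 | [-4, -11, -52, -47, 85, -58, -34]
10 | PUSH 46 | [-4, -11, -52, -47, 85, -58, -34, 46]
11 | PUSH -20 | [-4, -11, -52, -47, 85, -58, -34, 46, -20]

[-4, -11, -52, -47, 85, -58, -34, 46, -20]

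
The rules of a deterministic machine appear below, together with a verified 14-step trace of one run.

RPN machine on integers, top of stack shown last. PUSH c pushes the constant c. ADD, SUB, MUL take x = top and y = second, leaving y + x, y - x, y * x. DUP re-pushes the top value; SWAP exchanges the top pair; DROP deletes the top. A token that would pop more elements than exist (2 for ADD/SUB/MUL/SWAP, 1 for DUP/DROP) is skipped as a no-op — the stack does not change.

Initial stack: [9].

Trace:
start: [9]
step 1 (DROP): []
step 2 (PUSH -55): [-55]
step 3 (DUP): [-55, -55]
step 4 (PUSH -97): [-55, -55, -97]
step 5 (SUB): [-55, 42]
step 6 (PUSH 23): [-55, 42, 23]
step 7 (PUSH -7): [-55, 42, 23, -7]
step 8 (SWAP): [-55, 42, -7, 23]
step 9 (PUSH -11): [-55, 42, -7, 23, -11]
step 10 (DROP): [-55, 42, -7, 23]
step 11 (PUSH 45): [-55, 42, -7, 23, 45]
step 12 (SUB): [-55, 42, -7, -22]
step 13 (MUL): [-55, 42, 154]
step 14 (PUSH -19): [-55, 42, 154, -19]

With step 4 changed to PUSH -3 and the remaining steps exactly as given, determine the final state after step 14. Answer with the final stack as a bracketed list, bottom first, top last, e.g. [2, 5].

[-55, -52, 154, -19]

(re-executing from step 4 with the substitution; state before step 4: [-55, -55])
step 4 (PUSH -3): [-55, -55, -3]
step 5 (SUB): [-55, -52]
step 6 (PUSH 23): [-55, -52, 23]
step 7 (PUSH -7): [-55, -52, 23, -7]
step 8 (SWAP): [-55, -52, -7, 23]
step 9 (PUSH -11): [-55, -52, -7, 23, -11]
step 10 (DROP): [-55, -52, -7, 23]
step 11 (PUSH 45): [-55, -52, -7, 23, 45]
step 12 (SUB): [-55, -52, -7, -22]
step 13 (MUL): [-55, -52, 154]
step 14 (PUSH -19): [-55, -52, 154, -19]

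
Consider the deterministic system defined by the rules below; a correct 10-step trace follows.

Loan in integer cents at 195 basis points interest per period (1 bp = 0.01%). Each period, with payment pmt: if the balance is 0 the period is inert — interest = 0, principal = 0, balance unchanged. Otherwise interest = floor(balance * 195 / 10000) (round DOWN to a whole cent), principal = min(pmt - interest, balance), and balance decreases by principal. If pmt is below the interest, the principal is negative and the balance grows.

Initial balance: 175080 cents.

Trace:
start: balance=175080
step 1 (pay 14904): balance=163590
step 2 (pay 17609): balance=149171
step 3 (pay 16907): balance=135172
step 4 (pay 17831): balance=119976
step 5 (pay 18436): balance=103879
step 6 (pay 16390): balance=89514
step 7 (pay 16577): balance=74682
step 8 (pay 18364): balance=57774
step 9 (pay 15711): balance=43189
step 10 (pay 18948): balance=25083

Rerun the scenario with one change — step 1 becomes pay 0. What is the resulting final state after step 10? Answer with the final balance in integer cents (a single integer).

(re-executing from step 1 with the substitution; state before step 1: balance=175080)
step 1 (pay 0): balance=178494
step 2 (pay 17609): balance=164365
step 3 (pay 16907): balance=150663
step 4 (pay 17831): balance=135769
step 5 (pay 18436): balance=119980
step 6 (pay 16390): balance=105929
step 7 (pay 16577): balance=91417
step 8 (pay 18364): balance=74835
step 9 (pay 15711): balance=60583
step 10 (pay 18948): balance=42816

42816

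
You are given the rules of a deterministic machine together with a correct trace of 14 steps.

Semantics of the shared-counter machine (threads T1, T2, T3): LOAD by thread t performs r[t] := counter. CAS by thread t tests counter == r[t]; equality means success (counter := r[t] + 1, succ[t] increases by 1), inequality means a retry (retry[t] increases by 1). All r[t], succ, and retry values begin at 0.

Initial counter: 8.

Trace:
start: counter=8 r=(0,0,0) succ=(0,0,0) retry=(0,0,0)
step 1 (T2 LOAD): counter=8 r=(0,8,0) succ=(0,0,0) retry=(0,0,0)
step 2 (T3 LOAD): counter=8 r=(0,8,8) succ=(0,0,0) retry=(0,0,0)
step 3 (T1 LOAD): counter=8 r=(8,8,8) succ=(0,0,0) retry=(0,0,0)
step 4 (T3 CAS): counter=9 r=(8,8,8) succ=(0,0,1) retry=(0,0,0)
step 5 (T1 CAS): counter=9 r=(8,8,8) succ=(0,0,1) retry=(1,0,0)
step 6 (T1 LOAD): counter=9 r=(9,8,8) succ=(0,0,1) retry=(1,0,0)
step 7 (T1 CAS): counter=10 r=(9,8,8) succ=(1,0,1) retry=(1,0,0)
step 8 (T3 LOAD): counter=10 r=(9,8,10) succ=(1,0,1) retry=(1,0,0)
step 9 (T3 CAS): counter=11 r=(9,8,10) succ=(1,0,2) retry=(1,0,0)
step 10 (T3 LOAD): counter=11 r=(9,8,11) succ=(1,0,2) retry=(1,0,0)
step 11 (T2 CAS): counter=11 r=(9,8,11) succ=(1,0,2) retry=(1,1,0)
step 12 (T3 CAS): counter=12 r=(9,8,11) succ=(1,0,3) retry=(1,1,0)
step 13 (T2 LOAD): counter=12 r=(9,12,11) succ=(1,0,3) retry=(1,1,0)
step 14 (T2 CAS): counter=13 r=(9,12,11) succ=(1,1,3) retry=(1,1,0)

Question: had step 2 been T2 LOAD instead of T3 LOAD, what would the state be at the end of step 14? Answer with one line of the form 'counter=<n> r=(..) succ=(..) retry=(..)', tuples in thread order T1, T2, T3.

(re-executing from step 2 with the substitution; state before step 2: counter=8 r=(0,8,0) succ=(0,0,0) retry=(0,0,0))
step 2 (T2 LOAD): counter=8 r=(0,8,0) succ=(0,0,0) retry=(0,0,0)
step 3 (T1 LOAD): counter=8 r=(8,8,0) succ=(0,0,0) retry=(0,0,0)
step 4 (T3 CAS): counter=8 r=(8,8,0) succ=(0,0,0) retry=(0,0,1)
step 5 (T1 CAS): counter=9 r=(8,8,0) succ=(1,0,0) retry=(0,0,1)
step 6 (T1 LOAD): counter=9 r=(9,8,0) succ=(1,0,0) retry=(0,0,1)
step 7 (T1 CAS): counter=10 r=(9,8,0) succ=(2,0,0) retry=(0,0,1)
step 8 (T3 LOAD): counter=10 r=(9,8,10) succ=(2,0,0) retry=(0,0,1)
step 9 (T3 CAS): counter=11 r=(9,8,10) succ=(2,0,1) retry=(0,0,1)
step 10 (T3 LOAD): counter=11 r=(9,8,11) succ=(2,0,1) retry=(0,0,1)
step 11 (T2 CAS): counter=11 r=(9,8,11) succ=(2,0,1) retry=(0,1,1)
step 12 (T3 CAS): counter=12 r=(9,8,11) succ=(2,0,2) retry=(0,1,1)
step 13 (T2 LOAD): counter=12 r=(9,12,11) succ=(2,0,2) retry=(0,1,1)
step 14 (T2 CAS): counter=13 r=(9,12,11) succ=(2,1,2) retry=(0,1,1)

counter=13 r=(9,12,11) succ=(2,1,2) retry=(0,1,1)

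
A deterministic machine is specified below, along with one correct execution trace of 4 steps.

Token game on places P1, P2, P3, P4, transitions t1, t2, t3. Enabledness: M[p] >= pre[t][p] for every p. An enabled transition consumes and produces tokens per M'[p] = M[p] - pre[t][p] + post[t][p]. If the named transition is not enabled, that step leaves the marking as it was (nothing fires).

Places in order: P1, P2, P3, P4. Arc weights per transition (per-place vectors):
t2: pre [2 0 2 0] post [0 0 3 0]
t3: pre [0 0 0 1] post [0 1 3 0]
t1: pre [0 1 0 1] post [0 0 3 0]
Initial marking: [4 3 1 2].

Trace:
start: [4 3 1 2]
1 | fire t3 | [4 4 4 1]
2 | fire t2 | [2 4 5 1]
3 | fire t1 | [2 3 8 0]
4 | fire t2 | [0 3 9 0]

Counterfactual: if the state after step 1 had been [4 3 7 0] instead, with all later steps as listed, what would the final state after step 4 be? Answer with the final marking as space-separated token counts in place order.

state after step 1 := [4 3 7 0]
2 | fire t2 | [2 3 8 0]
3 | fire t1 | [2 3 8 0]
4 | fire t2 | [0 3 9 0]

0 3 9 0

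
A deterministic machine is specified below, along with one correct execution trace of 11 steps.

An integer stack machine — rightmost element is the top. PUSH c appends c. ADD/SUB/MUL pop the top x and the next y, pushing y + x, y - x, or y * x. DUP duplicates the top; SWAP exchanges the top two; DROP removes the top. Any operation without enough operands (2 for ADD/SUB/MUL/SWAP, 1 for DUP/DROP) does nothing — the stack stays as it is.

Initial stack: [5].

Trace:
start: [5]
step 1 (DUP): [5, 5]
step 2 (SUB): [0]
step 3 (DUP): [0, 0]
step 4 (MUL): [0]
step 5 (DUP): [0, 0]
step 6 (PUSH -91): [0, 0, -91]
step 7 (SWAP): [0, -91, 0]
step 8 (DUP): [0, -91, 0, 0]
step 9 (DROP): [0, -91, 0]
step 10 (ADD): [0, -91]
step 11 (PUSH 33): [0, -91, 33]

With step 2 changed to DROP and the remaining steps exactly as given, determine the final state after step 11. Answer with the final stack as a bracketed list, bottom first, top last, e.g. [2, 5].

(re-executing from step 2 with the substitution; state before step 2: [5, 5])
step 2 (DROP): [5]
step 3 (DUP): [5, 5]
step 4 (MUL): [25]
step 5 (DUP): [25, 25]
step 6 (PUSH -91): [25, 25, -91]
step 7 (SWAP): [25, -91, 25]
step 8 (DUP): [25, -91, 25, 25]
step 9 (DROP): [25, -91, 25]
step 10 (ADD): [25, -66]
step 11 (PUSH 33): [25, -66, 33]

[25, -66, 33]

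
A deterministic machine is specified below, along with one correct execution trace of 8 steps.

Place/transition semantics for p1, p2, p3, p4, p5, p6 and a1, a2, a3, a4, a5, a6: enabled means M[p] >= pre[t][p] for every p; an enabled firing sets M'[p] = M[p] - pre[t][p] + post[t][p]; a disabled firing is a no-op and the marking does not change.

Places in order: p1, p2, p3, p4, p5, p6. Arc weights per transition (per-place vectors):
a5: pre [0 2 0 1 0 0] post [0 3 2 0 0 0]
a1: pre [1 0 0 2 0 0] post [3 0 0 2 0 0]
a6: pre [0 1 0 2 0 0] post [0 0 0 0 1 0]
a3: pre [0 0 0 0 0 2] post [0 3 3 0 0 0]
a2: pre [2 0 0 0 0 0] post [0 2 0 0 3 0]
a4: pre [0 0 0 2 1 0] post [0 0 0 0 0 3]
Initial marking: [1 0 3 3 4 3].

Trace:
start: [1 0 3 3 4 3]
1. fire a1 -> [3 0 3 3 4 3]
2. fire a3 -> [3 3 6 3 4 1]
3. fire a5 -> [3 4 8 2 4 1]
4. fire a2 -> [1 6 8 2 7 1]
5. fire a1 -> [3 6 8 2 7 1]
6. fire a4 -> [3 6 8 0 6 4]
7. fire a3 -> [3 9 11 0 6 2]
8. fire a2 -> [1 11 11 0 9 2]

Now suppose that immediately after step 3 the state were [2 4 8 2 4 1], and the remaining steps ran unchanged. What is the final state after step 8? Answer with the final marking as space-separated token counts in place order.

state after step 3 := [2 4 8 2 4 1]
4. fire a2 -> [0 6 8 2 7 1]
5. fire a1 -> [0 6 8 2 7 1]
6. fire a4 -> [0 6 8 0 6 4]
7. fire a3 -> [0 9 11 0 6 2]
8. fire a2 -> [0 9 11 0 6 2]

0 9 11 0 6 2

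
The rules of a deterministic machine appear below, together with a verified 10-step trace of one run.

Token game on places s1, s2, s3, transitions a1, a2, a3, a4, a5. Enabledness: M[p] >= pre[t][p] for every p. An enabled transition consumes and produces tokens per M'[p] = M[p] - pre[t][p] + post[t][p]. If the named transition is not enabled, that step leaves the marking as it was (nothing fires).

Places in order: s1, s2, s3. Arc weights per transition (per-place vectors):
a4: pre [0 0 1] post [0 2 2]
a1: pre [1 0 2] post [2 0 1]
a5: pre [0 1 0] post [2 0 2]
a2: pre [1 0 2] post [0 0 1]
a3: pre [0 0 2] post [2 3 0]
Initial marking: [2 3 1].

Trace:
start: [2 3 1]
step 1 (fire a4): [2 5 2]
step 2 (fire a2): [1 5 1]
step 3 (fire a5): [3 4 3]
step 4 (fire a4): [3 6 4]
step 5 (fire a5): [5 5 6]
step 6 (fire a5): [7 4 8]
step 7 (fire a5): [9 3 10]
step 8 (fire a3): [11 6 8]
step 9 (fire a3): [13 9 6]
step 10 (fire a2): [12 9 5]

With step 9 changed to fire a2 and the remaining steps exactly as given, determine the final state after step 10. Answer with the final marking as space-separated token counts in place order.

(re-executing from step 9 with the substitution; state before step 9: [11 6 8])
step 9 (fire a2): [10 6 7]
step 10 (fire a2): [9 6 6]

9 6 6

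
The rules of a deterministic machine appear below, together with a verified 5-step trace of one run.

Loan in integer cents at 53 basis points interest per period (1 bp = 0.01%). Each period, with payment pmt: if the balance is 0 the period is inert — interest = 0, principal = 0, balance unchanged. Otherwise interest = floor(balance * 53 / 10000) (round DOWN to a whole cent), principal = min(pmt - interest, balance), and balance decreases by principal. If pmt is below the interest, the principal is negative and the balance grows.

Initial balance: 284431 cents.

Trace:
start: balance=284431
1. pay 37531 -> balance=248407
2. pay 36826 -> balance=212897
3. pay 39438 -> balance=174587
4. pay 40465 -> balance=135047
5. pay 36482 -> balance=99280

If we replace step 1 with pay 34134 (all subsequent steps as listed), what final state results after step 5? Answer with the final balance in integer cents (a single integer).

(re-executing from step 1 with the substitution; state before step 1: balance=284431)
1. pay 34134 -> balance=251804
2. pay 36826 -> balance=216312
3. pay 39438 -> balance=178020
4. pay 40465 -> balance=138498
5. pay 36482 -> balance=102750

102750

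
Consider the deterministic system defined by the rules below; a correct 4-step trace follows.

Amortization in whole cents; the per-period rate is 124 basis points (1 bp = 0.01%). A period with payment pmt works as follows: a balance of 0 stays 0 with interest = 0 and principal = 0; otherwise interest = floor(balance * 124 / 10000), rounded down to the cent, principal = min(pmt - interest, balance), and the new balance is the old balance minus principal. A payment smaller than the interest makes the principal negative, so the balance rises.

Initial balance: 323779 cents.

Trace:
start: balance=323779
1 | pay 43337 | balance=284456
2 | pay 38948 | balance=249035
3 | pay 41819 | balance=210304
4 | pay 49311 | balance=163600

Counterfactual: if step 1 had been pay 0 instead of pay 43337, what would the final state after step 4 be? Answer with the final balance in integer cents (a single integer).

(re-executing from step 1 with the substitution; state before step 1: balance=323779)
1 | pay 0 | balance=327793
2 | pay 38948 | balance=292909
3 | pay 41819 | balance=254722
4 | pay 49311 | balance=208569

208569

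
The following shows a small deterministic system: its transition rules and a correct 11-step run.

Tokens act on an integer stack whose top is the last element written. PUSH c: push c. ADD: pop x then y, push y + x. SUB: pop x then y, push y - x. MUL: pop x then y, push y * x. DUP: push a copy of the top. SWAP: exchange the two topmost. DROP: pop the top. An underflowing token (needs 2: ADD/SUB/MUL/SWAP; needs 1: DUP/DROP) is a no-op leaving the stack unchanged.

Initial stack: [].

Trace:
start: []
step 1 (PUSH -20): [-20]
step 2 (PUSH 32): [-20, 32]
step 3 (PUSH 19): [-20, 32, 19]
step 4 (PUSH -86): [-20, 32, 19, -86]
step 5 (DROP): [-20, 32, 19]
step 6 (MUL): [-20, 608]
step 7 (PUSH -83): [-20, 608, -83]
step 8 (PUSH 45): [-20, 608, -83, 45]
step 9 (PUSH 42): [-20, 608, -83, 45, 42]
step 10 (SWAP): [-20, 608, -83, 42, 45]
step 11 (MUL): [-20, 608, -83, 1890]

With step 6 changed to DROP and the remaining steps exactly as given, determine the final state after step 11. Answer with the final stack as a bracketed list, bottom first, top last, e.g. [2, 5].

(re-executing from step 6 with the substitution; state before step 6: [-20, 32, 19])
step 6 (DROP): [-20, 32]
step 7 (PUSH -83): [-20, 32, -83]
step 8 (PUSH 45): [-20, 32, -83, 45]
step 9 (PUSH 42): [-20, 32, -83, 45, 42]
step 10 (SWAP): [-20, 32, -83, 42, 45]
step 11 (MUL): [-20, 32, -83, 1890]

[-20, 32, -83, 1890]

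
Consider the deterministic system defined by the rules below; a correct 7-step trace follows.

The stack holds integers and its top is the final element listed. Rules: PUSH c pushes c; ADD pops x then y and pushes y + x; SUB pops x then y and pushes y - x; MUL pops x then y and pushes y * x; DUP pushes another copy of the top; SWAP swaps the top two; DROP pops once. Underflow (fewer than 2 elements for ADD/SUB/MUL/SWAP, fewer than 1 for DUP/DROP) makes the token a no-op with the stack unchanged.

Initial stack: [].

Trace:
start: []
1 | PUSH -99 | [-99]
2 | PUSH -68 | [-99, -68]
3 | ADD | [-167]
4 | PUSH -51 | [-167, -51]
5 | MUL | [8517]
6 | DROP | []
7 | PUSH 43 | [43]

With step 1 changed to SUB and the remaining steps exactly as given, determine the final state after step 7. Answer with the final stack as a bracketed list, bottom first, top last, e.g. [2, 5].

(re-executing from step 1 with the substitution; state before step 1: [])
1 | SUB | []
2 | PUSH -68 | [-68]
3 | ADD | [-68]
4 | PUSH -51 | [-68, -51]
5 | MUL | [3468]
6 | DROP | []
7 | PUSH 43 | [43]

[43]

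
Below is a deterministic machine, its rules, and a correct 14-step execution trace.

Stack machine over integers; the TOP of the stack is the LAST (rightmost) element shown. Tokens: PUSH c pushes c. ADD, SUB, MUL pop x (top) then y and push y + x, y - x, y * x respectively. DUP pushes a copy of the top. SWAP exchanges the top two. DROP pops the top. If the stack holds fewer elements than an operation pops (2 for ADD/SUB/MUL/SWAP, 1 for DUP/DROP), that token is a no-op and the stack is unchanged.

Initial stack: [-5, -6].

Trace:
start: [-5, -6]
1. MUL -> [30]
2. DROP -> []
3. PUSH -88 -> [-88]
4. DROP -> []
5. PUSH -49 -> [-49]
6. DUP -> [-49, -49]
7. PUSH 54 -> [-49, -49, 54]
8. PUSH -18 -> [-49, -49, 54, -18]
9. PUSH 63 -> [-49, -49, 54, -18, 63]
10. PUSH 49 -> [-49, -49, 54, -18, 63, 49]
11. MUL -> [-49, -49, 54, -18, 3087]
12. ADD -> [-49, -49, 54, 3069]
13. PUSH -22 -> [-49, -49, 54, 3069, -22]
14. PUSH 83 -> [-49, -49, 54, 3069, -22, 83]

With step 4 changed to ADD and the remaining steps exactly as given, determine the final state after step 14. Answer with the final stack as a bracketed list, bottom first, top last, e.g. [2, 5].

[-88, -49, -49, 54, 3069, -22, 83]

(re-executing from step 4 with the substitution; state before step 4: [-88])
4. ADD -> [-88]
5. PUSH -49 -> [-88, -49]
6. DUP -> [-88, -49, -49]
7. PUSH 54 -> [-88, -49, -49, 54]
8. PUSH -18 -> [-88, -49, -49, 54, -18]
9. PUSH 63 -> [-88, -49, -49, 54, -18, 63]
10. PUSH 49 -> [-88, -49, -49, 54, -18, 63, 49]
11. MUL -> [-88, -49, -49, 54, -18, 3087]
12. ADD -> [-88, -49, -49, 54, 3069]
13. PUSH -22 -> [-88, -49, -49, 54, 3069, -22]
14. PUSH 83 -> [-88, -49, -49, 54, 3069, -22, 83]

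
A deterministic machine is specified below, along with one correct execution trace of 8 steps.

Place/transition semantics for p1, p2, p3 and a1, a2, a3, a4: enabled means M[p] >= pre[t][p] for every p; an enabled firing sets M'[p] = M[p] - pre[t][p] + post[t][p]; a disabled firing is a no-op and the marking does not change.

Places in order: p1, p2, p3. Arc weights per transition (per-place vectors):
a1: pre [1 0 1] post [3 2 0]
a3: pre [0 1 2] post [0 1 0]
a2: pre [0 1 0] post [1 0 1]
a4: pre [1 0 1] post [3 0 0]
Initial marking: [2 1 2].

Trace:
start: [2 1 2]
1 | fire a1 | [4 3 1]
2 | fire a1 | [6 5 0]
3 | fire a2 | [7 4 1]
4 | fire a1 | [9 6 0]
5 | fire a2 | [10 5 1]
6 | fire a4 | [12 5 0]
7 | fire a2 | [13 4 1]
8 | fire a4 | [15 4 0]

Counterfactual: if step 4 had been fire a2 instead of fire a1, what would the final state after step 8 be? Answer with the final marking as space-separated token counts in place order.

(re-executing from step 4 with the substitution; state before step 4: [7 4 1])
4 | fire a2 | [8 3 2]
5 | fire a2 | [9 2 3]
6 | fire a4 | [11 2 2]
7 | fire a2 | [12 1 3]
8 | fire a4 | [14 1 2]

14 1 2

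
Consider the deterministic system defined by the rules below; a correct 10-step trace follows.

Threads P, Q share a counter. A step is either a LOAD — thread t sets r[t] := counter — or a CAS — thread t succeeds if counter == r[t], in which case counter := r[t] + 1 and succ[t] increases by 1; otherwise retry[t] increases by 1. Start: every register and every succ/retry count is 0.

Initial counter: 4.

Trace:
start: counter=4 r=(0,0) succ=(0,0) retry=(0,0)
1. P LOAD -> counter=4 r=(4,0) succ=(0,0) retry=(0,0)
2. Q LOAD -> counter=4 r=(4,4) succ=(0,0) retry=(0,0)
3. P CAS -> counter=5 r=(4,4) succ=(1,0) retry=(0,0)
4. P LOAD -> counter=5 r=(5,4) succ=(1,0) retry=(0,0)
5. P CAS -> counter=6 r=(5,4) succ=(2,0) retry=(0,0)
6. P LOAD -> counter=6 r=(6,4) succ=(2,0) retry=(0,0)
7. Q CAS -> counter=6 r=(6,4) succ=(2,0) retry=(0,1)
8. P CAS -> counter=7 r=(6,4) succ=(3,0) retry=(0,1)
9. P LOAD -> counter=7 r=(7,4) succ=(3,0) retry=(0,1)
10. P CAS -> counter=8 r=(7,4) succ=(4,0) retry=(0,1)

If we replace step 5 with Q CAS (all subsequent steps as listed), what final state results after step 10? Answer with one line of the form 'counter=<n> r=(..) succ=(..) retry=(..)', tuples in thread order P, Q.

(re-executing from step 5 with the substitution; state before step 5: counter=5 r=(5,4) succ=(1,0) retry=(0,0))
5. Q CAS -> counter=5 r=(5,4) succ=(1,0) retry=(0,1)
6. P LOAD -> counter=5 r=(5,4) succ=(1,0) retry=(0,1)
7. Q CAS -> counter=5 r=(5,4) succ=(1,0) retry=(0,2)
8. P CAS -> counter=6 r=(5,4) succ=(2,0) retry=(0,2)
9. P LOAD -> counter=6 r=(6,4) succ=(2,0) retry=(0,2)
10. P CAS -> counter=7 r=(6,4) succ=(3,0) retry=(0,2)

counter=7 r=(6,4) succ=(3,0) retry=(0,2)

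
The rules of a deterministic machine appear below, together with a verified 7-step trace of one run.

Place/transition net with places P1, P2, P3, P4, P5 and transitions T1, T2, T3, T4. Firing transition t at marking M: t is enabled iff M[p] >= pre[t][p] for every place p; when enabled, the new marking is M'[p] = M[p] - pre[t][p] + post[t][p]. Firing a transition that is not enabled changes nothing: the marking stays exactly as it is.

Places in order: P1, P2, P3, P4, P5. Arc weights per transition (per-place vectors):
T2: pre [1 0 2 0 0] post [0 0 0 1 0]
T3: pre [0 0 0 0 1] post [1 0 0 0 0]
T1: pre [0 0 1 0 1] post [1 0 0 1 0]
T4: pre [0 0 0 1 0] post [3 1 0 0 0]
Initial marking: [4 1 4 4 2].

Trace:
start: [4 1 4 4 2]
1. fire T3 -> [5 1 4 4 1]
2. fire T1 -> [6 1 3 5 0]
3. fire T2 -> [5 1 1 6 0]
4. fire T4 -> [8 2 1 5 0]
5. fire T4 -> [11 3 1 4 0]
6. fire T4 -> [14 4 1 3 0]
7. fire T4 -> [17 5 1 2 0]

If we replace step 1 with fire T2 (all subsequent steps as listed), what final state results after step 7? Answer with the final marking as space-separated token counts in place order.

16 5 1 2 1

(re-executing from step 1 with the substitution; state before step 1: [4 1 4 4 2])
1. fire T2 -> [3 1 2 5 2]
2. fire T1 -> [4 1 1 6 1]
3. fire T2 -> [4 1 1 6 1]
4. fire T4 -> [7 2 1 5 1]
5. fire T4 -> [10 3 1 4 1]
6. fire T4 -> [13 4 1 3 1]
7. fire T4 -> [16 5 1 2 1]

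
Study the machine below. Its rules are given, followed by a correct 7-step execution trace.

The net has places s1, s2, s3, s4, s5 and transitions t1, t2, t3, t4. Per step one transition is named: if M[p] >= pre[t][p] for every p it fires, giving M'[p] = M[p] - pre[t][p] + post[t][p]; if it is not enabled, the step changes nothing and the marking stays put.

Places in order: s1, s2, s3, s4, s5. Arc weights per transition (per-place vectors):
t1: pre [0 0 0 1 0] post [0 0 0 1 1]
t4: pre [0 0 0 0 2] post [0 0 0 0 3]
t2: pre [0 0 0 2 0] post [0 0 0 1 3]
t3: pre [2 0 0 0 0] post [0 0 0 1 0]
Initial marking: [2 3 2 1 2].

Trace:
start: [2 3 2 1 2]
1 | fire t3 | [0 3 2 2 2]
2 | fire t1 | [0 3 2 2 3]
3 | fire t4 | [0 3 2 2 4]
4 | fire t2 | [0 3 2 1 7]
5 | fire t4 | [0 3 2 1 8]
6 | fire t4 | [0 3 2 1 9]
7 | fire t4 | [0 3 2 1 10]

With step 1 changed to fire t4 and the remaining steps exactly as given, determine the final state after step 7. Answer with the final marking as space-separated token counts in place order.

2 3 2 1 8

(re-executing from step 1 with the substitution; state before step 1: [2 3 2 1 2])
1 | fire t4 | [2 3 2 1 3]
2 | fire t1 | [2 3 2 1 4]
3 | fire t4 | [2 3 2 1 5]
4 | fire t2 | [2 3 2 1 5]
5 | fire t4 | [2 3 2 1 6]
6 | fire t4 | [2 3 2 1 7]
7 | fire t4 | [2 3 2 1 8]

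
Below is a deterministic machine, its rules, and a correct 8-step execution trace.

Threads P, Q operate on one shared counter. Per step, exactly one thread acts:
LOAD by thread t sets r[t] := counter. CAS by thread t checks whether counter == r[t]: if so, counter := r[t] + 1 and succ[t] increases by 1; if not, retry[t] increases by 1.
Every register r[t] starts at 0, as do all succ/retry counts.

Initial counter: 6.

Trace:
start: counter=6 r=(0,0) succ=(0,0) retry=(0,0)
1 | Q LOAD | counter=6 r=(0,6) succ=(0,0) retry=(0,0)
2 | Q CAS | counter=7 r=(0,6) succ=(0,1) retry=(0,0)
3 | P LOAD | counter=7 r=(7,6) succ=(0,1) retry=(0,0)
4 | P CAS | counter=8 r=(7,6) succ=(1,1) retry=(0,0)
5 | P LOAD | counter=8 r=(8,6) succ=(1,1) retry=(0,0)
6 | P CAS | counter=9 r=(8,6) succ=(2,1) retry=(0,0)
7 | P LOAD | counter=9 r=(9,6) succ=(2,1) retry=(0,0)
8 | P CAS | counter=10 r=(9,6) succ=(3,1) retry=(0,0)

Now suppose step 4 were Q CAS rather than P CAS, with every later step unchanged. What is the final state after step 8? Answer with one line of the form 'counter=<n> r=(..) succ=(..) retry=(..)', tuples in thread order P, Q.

(re-executing from step 4 with the substitution; state before step 4: counter=7 r=(7,6) succ=(0,1) retry=(0,0))
4 | Q CAS | counter=7 r=(7,6) succ=(0,1) retry=(0,1)
5 | P LOAD | counter=7 r=(7,6) succ=(0,1) retry=(0,1)
6 | P CAS | counter=8 r=(7,6) succ=(1,1) retry=(0,1)
7 | P LOAD | counter=8 r=(8,6) succ=(1,1) retry=(0,1)
8 | P CAS | counter=9 r=(8,6) succ=(2,1) retry=(0,1)

counter=9 r=(8,6) succ=(2,1) retry=(0,1)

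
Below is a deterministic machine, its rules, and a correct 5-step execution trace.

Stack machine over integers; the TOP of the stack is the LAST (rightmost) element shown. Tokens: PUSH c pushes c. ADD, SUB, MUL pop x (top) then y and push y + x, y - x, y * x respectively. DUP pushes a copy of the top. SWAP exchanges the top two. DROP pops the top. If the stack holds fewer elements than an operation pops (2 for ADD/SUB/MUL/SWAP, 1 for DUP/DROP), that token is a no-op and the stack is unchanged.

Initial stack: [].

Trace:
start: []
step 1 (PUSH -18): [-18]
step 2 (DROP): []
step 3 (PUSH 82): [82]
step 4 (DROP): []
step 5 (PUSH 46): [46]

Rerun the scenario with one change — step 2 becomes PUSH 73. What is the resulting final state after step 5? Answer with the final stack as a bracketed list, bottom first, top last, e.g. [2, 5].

[-18, 73, 46]

(re-executing from step 2 with the substitution; state before step 2: [-18])
step 2 (PUSH 73): [-18, 73]
step 3 (PUSH 82): [-18, 73, 82]
step 4 (DROP): [-18, 73]
step 5 (PUSH 46): [-18, 73, 46]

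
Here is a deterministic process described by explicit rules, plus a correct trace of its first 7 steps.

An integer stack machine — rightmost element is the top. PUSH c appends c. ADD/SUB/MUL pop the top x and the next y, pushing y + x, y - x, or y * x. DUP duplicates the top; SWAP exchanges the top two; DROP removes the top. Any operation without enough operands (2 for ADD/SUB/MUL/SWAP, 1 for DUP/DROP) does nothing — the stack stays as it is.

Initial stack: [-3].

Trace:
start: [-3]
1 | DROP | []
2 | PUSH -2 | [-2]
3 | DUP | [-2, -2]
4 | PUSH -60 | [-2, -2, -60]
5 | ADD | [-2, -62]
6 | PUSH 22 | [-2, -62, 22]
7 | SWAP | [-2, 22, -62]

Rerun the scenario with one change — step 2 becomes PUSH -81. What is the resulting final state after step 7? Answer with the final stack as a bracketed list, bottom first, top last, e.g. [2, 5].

[-81, 22, -141]

(re-executing from step 2 with the substitution; state before step 2: [])
2 | PUSH -81 | [-81]
3 | DUP | [-81, -81]
4 | PUSH -60 | [-81, -81, -60]
5 | ADD | [-81, -141]
6 | PUSH 22 | [-81, -141, 22]
7 | SWAP | [-81, 22, -141]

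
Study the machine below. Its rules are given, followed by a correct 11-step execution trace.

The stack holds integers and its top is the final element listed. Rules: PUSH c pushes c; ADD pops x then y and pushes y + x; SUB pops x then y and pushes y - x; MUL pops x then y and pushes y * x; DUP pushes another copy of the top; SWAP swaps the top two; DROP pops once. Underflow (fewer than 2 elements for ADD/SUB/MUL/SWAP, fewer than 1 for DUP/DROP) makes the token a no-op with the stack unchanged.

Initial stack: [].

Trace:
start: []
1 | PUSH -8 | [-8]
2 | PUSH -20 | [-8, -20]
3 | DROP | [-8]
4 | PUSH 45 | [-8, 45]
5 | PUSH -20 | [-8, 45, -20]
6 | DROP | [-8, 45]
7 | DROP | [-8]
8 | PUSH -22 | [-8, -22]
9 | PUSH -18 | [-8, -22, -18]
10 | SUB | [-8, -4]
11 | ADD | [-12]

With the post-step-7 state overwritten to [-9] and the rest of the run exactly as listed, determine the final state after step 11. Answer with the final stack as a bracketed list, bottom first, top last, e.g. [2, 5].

[-13]

state after step 7 := [-9]
8 | PUSH -22 | [-9, -22]
9 | PUSH -18 | [-9, -22, -18]
10 | SUB | [-9, -4]
11 | ADD | [-13]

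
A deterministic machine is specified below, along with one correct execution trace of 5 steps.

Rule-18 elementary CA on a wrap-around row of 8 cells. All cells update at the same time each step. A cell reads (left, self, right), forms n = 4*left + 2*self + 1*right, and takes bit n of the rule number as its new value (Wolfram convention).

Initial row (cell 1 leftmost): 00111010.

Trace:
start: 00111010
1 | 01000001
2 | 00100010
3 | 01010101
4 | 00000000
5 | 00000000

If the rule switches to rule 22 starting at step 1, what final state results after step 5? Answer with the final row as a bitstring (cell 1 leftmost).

00010001

(re-executing steps 1..5 under rule 22; state before step 1: 00111010)
1 | 01000011
2 | 01100100
3 | 10011110
4 | 11100000
5 | 00010001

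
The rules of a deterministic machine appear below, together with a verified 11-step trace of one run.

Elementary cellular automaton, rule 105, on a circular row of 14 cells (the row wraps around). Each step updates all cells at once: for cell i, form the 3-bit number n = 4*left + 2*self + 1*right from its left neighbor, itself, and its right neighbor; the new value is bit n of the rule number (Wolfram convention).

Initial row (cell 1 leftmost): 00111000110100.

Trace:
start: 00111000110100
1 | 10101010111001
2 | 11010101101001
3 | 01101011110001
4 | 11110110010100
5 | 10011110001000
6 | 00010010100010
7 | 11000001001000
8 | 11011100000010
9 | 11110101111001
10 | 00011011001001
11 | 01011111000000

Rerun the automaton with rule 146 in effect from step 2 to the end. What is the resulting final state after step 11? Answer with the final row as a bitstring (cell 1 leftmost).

(re-executing steps 2..11 under rule 146; state before step 2: 10101010111001)
2 | 00000000010110
3 | 00000000100001
4 | 10000001010010
5 | 01000010001100
6 | 10100101010010
7 | 00011000001100
8 | 00100100010010
9 | 01011010101101
10 | 00000000000000
11 | 00000000000000

00000000000000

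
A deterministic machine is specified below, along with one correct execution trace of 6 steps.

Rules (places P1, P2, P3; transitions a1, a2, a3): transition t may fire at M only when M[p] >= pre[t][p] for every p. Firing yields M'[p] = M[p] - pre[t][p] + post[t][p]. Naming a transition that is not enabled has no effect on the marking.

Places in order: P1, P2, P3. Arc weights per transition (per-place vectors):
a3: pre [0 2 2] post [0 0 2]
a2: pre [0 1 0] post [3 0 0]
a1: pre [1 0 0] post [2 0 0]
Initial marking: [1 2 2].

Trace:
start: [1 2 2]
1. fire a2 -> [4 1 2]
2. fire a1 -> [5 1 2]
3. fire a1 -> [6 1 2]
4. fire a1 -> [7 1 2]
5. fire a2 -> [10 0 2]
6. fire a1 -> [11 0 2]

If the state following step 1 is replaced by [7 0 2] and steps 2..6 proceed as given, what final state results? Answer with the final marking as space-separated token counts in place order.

11 0 2

state after step 1 := [7 0 2]
2. fire a1 -> [8 0 2]
3. fire a1 -> [9 0 2]
4. fire a1 -> [10 0 2]
5. fire a2 -> [10 0 2]
6. fire a1 -> [11 0 2]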